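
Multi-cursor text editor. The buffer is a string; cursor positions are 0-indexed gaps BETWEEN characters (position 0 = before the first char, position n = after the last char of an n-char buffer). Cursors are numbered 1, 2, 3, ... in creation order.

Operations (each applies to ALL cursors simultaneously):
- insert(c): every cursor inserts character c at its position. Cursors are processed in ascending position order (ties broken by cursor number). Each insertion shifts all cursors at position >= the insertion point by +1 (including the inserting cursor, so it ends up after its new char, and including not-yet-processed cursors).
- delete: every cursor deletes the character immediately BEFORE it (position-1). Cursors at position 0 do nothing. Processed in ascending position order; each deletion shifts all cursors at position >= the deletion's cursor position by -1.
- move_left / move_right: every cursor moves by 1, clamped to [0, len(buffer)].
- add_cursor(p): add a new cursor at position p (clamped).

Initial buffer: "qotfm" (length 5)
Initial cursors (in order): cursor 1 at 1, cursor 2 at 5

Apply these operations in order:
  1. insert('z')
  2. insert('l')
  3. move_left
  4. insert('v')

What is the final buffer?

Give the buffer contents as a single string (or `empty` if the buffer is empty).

After op 1 (insert('z')): buffer="qzotfmz" (len 7), cursors c1@2 c2@7, authorship .1....2
After op 2 (insert('l')): buffer="qzlotfmzl" (len 9), cursors c1@3 c2@9, authorship .11....22
After op 3 (move_left): buffer="qzlotfmzl" (len 9), cursors c1@2 c2@8, authorship .11....22
After op 4 (insert('v')): buffer="qzvlotfmzvl" (len 11), cursors c1@3 c2@10, authorship .111....222

Answer: qzvlotfmzvl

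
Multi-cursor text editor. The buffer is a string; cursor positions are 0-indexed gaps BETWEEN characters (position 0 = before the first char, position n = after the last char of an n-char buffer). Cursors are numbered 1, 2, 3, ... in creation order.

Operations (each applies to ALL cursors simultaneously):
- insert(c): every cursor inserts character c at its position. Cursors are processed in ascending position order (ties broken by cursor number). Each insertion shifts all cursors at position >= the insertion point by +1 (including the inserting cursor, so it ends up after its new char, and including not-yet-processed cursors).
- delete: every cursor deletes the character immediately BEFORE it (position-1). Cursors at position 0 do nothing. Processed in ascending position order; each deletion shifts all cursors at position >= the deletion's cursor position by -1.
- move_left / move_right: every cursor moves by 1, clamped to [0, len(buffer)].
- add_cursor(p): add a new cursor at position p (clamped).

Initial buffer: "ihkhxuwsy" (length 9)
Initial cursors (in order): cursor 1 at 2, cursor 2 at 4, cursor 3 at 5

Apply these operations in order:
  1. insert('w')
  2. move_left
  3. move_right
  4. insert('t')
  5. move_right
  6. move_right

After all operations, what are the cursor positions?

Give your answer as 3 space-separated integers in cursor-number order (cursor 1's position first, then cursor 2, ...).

Answer: 6 10 13

Derivation:
After op 1 (insert('w')): buffer="ihwkhwxwuwsy" (len 12), cursors c1@3 c2@6 c3@8, authorship ..1..2.3....
After op 2 (move_left): buffer="ihwkhwxwuwsy" (len 12), cursors c1@2 c2@5 c3@7, authorship ..1..2.3....
After op 3 (move_right): buffer="ihwkhwxwuwsy" (len 12), cursors c1@3 c2@6 c3@8, authorship ..1..2.3....
After op 4 (insert('t')): buffer="ihwtkhwtxwtuwsy" (len 15), cursors c1@4 c2@8 c3@11, authorship ..11..22.33....
After op 5 (move_right): buffer="ihwtkhwtxwtuwsy" (len 15), cursors c1@5 c2@9 c3@12, authorship ..11..22.33....
After op 6 (move_right): buffer="ihwtkhwtxwtuwsy" (len 15), cursors c1@6 c2@10 c3@13, authorship ..11..22.33....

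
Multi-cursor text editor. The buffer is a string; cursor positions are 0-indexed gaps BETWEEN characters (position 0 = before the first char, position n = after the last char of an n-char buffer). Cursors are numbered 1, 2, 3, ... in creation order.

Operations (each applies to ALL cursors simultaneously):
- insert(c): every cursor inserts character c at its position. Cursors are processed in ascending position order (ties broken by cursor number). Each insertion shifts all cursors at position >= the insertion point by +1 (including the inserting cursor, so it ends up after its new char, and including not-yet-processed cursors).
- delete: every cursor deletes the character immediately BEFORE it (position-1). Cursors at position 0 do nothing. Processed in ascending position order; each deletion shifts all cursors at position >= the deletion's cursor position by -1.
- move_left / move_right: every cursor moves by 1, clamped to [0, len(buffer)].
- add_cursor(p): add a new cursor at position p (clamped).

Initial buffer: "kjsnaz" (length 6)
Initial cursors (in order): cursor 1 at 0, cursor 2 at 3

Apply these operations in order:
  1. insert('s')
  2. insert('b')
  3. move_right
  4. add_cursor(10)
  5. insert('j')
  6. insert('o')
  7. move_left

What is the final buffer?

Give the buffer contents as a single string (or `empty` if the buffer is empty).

After op 1 (insert('s')): buffer="skjssnaz" (len 8), cursors c1@1 c2@5, authorship 1...2...
After op 2 (insert('b')): buffer="sbkjssbnaz" (len 10), cursors c1@2 c2@7, authorship 11...22...
After op 3 (move_right): buffer="sbkjssbnaz" (len 10), cursors c1@3 c2@8, authorship 11...22...
After op 4 (add_cursor(10)): buffer="sbkjssbnaz" (len 10), cursors c1@3 c2@8 c3@10, authorship 11...22...
After op 5 (insert('j')): buffer="sbkjjssbnjazj" (len 13), cursors c1@4 c2@10 c3@13, authorship 11.1..22.2..3
After op 6 (insert('o')): buffer="sbkjojssbnjoazjo" (len 16), cursors c1@5 c2@12 c3@16, authorship 11.11..22.22..33
After op 7 (move_left): buffer="sbkjojssbnjoazjo" (len 16), cursors c1@4 c2@11 c3@15, authorship 11.11..22.22..33

Answer: sbkjojssbnjoazjo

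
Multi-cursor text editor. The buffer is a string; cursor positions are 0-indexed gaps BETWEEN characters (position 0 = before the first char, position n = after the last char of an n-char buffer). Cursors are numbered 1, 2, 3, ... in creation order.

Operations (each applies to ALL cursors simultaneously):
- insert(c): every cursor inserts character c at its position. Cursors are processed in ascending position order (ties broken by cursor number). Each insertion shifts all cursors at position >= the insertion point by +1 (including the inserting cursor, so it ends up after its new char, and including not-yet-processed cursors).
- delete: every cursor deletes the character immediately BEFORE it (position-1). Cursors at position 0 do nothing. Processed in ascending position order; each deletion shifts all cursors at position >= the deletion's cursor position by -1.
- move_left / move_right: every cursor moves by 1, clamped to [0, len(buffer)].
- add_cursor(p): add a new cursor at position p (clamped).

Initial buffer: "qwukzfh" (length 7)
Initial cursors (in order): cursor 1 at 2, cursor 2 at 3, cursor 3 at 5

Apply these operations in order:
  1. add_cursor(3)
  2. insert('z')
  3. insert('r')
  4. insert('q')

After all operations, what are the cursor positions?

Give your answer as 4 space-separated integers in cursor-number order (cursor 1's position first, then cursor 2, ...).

After op 1 (add_cursor(3)): buffer="qwukzfh" (len 7), cursors c1@2 c2@3 c4@3 c3@5, authorship .......
After op 2 (insert('z')): buffer="qwzuzzkzzfh" (len 11), cursors c1@3 c2@6 c4@6 c3@9, authorship ..1.24..3..
After op 3 (insert('r')): buffer="qwzruzzrrkzzrfh" (len 15), cursors c1@4 c2@9 c4@9 c3@13, authorship ..11.2424..33..
After op 4 (insert('q')): buffer="qwzrquzzrrqqkzzrqfh" (len 19), cursors c1@5 c2@12 c4@12 c3@17, authorship ..111.242424..333..

Answer: 5 12 17 12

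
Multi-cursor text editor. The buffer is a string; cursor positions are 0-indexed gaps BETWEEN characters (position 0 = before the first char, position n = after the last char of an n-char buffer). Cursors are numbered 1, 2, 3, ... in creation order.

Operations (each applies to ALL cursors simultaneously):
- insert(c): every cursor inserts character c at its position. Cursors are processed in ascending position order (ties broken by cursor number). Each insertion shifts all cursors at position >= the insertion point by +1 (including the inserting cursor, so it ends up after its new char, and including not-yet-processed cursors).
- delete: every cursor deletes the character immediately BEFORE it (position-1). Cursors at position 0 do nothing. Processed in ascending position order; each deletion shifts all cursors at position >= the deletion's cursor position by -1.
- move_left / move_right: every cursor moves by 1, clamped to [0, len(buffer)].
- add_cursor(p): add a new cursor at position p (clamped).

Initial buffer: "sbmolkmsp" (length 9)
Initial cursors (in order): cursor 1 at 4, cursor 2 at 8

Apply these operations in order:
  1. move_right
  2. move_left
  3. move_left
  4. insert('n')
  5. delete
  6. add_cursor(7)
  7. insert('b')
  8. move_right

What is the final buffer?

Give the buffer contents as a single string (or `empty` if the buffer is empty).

After op 1 (move_right): buffer="sbmolkmsp" (len 9), cursors c1@5 c2@9, authorship .........
After op 2 (move_left): buffer="sbmolkmsp" (len 9), cursors c1@4 c2@8, authorship .........
After op 3 (move_left): buffer="sbmolkmsp" (len 9), cursors c1@3 c2@7, authorship .........
After op 4 (insert('n')): buffer="sbmnolkmnsp" (len 11), cursors c1@4 c2@9, authorship ...1....2..
After op 5 (delete): buffer="sbmolkmsp" (len 9), cursors c1@3 c2@7, authorship .........
After op 6 (add_cursor(7)): buffer="sbmolkmsp" (len 9), cursors c1@3 c2@7 c3@7, authorship .........
After op 7 (insert('b')): buffer="sbmbolkmbbsp" (len 12), cursors c1@4 c2@10 c3@10, authorship ...1....23..
After op 8 (move_right): buffer="sbmbolkmbbsp" (len 12), cursors c1@5 c2@11 c3@11, authorship ...1....23..

Answer: sbmbolkmbbsp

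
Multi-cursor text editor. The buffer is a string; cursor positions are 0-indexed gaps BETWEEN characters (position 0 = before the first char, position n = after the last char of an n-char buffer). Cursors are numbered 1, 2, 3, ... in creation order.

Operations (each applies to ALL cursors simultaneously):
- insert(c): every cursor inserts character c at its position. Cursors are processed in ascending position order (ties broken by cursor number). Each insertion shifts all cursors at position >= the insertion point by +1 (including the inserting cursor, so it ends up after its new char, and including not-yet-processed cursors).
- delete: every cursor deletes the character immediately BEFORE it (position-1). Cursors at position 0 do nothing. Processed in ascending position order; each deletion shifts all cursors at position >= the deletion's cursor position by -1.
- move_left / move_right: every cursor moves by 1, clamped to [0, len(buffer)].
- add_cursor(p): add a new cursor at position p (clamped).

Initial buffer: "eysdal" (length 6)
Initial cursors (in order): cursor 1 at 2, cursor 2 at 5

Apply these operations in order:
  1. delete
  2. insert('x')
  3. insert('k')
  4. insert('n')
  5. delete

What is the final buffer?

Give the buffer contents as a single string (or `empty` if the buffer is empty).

Answer: exksdxkl

Derivation:
After op 1 (delete): buffer="esdl" (len 4), cursors c1@1 c2@3, authorship ....
After op 2 (insert('x')): buffer="exsdxl" (len 6), cursors c1@2 c2@5, authorship .1..2.
After op 3 (insert('k')): buffer="exksdxkl" (len 8), cursors c1@3 c2@7, authorship .11..22.
After op 4 (insert('n')): buffer="exknsdxknl" (len 10), cursors c1@4 c2@9, authorship .111..222.
After op 5 (delete): buffer="exksdxkl" (len 8), cursors c1@3 c2@7, authorship .11..22.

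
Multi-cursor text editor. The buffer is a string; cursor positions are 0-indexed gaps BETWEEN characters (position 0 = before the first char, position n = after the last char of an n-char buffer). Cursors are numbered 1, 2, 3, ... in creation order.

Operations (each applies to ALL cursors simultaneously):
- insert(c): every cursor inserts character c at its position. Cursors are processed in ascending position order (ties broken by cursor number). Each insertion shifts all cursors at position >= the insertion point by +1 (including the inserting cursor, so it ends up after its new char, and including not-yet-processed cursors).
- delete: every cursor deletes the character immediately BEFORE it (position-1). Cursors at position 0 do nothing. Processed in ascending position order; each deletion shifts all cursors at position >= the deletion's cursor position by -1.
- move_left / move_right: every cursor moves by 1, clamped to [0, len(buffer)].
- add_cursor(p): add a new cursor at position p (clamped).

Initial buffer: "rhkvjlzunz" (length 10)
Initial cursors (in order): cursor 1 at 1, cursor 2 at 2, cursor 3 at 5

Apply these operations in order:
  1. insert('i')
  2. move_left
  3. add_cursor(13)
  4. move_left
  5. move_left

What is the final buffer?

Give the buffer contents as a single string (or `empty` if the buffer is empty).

Answer: rihikvjilzunz

Derivation:
After op 1 (insert('i')): buffer="rihikvjilzunz" (len 13), cursors c1@2 c2@4 c3@8, authorship .1.2...3.....
After op 2 (move_left): buffer="rihikvjilzunz" (len 13), cursors c1@1 c2@3 c3@7, authorship .1.2...3.....
After op 3 (add_cursor(13)): buffer="rihikvjilzunz" (len 13), cursors c1@1 c2@3 c3@7 c4@13, authorship .1.2...3.....
After op 4 (move_left): buffer="rihikvjilzunz" (len 13), cursors c1@0 c2@2 c3@6 c4@12, authorship .1.2...3.....
After op 5 (move_left): buffer="rihikvjilzunz" (len 13), cursors c1@0 c2@1 c3@5 c4@11, authorship .1.2...3.....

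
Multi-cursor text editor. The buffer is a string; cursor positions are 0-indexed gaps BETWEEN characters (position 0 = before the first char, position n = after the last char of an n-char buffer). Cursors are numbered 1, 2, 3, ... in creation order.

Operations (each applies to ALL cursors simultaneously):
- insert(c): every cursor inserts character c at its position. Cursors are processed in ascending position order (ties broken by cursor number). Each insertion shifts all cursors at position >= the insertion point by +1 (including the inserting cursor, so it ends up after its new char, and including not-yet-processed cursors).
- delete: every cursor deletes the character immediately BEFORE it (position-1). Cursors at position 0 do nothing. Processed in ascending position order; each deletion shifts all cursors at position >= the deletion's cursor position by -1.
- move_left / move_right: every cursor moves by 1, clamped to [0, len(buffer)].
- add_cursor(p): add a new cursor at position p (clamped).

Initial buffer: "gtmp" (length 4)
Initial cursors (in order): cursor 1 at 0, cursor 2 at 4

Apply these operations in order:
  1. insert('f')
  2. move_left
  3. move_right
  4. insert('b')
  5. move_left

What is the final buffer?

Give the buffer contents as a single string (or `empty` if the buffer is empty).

After op 1 (insert('f')): buffer="fgtmpf" (len 6), cursors c1@1 c2@6, authorship 1....2
After op 2 (move_left): buffer="fgtmpf" (len 6), cursors c1@0 c2@5, authorship 1....2
After op 3 (move_right): buffer="fgtmpf" (len 6), cursors c1@1 c2@6, authorship 1....2
After op 4 (insert('b')): buffer="fbgtmpfb" (len 8), cursors c1@2 c2@8, authorship 11....22
After op 5 (move_left): buffer="fbgtmpfb" (len 8), cursors c1@1 c2@7, authorship 11....22

Answer: fbgtmpfb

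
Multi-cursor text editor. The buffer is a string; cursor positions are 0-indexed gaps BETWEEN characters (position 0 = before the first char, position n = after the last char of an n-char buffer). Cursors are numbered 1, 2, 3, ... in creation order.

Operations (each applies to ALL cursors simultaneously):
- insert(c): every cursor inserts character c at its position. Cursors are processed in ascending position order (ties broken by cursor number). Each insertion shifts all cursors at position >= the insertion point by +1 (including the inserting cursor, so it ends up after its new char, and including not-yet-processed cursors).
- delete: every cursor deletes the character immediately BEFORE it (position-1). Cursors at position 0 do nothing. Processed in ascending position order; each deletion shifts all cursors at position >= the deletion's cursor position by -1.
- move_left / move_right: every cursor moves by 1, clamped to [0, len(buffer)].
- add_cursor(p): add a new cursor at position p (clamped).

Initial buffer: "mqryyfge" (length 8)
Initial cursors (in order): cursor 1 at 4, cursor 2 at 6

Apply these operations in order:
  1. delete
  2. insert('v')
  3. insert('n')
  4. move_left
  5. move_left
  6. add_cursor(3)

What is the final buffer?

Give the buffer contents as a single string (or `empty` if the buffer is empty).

Answer: mqrvnyvnge

Derivation:
After op 1 (delete): buffer="mqryge" (len 6), cursors c1@3 c2@4, authorship ......
After op 2 (insert('v')): buffer="mqrvyvge" (len 8), cursors c1@4 c2@6, authorship ...1.2..
After op 3 (insert('n')): buffer="mqrvnyvnge" (len 10), cursors c1@5 c2@8, authorship ...11.22..
After op 4 (move_left): buffer="mqrvnyvnge" (len 10), cursors c1@4 c2@7, authorship ...11.22..
After op 5 (move_left): buffer="mqrvnyvnge" (len 10), cursors c1@3 c2@6, authorship ...11.22..
After op 6 (add_cursor(3)): buffer="mqrvnyvnge" (len 10), cursors c1@3 c3@3 c2@6, authorship ...11.22..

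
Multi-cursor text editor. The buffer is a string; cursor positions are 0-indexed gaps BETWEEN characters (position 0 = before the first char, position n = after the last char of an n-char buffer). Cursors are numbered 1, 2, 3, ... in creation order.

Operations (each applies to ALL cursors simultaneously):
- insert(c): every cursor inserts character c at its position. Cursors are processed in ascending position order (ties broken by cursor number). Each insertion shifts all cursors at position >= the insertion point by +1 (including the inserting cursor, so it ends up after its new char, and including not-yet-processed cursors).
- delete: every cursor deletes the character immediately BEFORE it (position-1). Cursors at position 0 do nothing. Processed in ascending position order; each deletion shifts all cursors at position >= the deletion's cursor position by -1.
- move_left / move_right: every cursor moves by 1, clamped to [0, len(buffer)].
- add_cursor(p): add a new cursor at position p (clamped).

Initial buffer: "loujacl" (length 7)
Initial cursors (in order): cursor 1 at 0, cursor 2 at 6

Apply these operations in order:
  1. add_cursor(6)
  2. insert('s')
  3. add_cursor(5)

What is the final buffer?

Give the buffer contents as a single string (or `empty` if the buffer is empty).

After op 1 (add_cursor(6)): buffer="loujacl" (len 7), cursors c1@0 c2@6 c3@6, authorship .......
After op 2 (insert('s')): buffer="sloujacssl" (len 10), cursors c1@1 c2@9 c3@9, authorship 1......23.
After op 3 (add_cursor(5)): buffer="sloujacssl" (len 10), cursors c1@1 c4@5 c2@9 c3@9, authorship 1......23.

Answer: sloujacssl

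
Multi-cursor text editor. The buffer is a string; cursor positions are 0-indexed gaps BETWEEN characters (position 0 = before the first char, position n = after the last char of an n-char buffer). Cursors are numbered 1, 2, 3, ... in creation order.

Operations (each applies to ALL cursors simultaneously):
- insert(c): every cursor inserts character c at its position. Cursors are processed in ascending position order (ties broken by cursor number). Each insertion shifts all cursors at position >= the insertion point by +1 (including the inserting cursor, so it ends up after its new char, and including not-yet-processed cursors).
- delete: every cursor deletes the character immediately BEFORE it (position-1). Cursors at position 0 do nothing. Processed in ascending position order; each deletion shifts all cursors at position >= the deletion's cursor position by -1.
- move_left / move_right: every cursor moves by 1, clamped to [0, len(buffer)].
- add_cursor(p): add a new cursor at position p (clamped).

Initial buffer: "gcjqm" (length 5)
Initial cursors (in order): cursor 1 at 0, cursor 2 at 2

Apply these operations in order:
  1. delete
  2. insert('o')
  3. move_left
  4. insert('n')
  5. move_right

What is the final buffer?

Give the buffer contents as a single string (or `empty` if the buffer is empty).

After op 1 (delete): buffer="gjqm" (len 4), cursors c1@0 c2@1, authorship ....
After op 2 (insert('o')): buffer="ogojqm" (len 6), cursors c1@1 c2@3, authorship 1.2...
After op 3 (move_left): buffer="ogojqm" (len 6), cursors c1@0 c2@2, authorship 1.2...
After op 4 (insert('n')): buffer="nognojqm" (len 8), cursors c1@1 c2@4, authorship 11.22...
After op 5 (move_right): buffer="nognojqm" (len 8), cursors c1@2 c2@5, authorship 11.22...

Answer: nognojqm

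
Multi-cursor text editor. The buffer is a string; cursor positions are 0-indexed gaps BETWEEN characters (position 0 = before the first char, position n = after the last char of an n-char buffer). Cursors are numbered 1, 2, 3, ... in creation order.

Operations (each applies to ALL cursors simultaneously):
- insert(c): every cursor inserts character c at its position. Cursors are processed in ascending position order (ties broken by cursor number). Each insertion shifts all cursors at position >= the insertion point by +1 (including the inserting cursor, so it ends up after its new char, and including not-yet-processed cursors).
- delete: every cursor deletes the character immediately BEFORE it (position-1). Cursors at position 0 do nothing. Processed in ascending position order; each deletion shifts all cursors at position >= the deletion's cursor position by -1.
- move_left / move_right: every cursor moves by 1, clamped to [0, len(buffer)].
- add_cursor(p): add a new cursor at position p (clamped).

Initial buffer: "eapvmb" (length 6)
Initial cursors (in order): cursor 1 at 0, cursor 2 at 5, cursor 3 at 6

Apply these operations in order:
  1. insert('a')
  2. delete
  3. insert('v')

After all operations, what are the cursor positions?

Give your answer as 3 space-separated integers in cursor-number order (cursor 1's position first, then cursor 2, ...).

After op 1 (insert('a')): buffer="aeapvmaba" (len 9), cursors c1@1 c2@7 c3@9, authorship 1.....2.3
After op 2 (delete): buffer="eapvmb" (len 6), cursors c1@0 c2@5 c3@6, authorship ......
After op 3 (insert('v')): buffer="veapvmvbv" (len 9), cursors c1@1 c2@7 c3@9, authorship 1.....2.3

Answer: 1 7 9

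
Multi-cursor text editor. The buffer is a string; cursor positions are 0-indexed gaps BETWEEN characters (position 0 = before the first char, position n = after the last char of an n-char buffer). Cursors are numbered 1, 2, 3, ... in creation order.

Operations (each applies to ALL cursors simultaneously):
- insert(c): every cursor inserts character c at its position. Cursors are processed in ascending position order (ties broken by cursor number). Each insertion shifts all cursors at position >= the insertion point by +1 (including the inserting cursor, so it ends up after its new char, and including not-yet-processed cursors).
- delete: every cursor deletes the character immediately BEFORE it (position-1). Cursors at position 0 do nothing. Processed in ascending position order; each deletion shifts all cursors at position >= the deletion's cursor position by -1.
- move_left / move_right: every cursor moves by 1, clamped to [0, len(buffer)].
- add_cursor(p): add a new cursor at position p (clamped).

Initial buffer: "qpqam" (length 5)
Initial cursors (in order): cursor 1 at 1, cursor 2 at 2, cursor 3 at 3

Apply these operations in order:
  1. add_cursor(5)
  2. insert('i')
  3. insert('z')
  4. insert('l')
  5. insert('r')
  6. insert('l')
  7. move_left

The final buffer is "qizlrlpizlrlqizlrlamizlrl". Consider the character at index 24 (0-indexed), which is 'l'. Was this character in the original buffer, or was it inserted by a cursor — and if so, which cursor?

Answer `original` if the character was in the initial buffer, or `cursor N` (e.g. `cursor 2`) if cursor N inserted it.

After op 1 (add_cursor(5)): buffer="qpqam" (len 5), cursors c1@1 c2@2 c3@3 c4@5, authorship .....
After op 2 (insert('i')): buffer="qipiqiami" (len 9), cursors c1@2 c2@4 c3@6 c4@9, authorship .1.2.3..4
After op 3 (insert('z')): buffer="qizpizqizamiz" (len 13), cursors c1@3 c2@6 c3@9 c4@13, authorship .11.22.33..44
After op 4 (insert('l')): buffer="qizlpizlqizlamizl" (len 17), cursors c1@4 c2@8 c3@12 c4@17, authorship .111.222.333..444
After op 5 (insert('r')): buffer="qizlrpizlrqizlramizlr" (len 21), cursors c1@5 c2@10 c3@15 c4@21, authorship .1111.2222.3333..4444
After op 6 (insert('l')): buffer="qizlrlpizlrlqizlrlamizlrl" (len 25), cursors c1@6 c2@12 c3@18 c4@25, authorship .11111.22222.33333..44444
After op 7 (move_left): buffer="qizlrlpizlrlqizlrlamizlrl" (len 25), cursors c1@5 c2@11 c3@17 c4@24, authorship .11111.22222.33333..44444
Authorship (.=original, N=cursor N): . 1 1 1 1 1 . 2 2 2 2 2 . 3 3 3 3 3 . . 4 4 4 4 4
Index 24: author = 4

Answer: cursor 4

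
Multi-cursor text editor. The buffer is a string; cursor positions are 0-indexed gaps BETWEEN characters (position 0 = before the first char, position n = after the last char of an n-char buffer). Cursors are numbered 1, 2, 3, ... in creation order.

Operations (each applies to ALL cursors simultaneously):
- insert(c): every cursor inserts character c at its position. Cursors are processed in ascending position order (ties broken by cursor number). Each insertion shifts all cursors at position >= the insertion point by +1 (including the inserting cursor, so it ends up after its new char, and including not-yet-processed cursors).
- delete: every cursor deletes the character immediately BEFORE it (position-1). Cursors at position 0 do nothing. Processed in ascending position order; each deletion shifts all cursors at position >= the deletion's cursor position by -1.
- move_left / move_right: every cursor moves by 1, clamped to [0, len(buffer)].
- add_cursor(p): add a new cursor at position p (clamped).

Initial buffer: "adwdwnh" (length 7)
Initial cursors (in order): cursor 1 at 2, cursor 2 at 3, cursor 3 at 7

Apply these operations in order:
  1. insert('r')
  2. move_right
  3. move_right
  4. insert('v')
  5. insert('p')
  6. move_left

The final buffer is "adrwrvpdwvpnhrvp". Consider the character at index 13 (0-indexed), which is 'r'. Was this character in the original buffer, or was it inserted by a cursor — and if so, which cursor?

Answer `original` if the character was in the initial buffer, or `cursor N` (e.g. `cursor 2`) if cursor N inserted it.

After op 1 (insert('r')): buffer="adrwrdwnhr" (len 10), cursors c1@3 c2@5 c3@10, authorship ..1.2....3
After op 2 (move_right): buffer="adrwrdwnhr" (len 10), cursors c1@4 c2@6 c3@10, authorship ..1.2....3
After op 3 (move_right): buffer="adrwrdwnhr" (len 10), cursors c1@5 c2@7 c3@10, authorship ..1.2....3
After op 4 (insert('v')): buffer="adrwrvdwvnhrv" (len 13), cursors c1@6 c2@9 c3@13, authorship ..1.21..2..33
After op 5 (insert('p')): buffer="adrwrvpdwvpnhrvp" (len 16), cursors c1@7 c2@11 c3@16, authorship ..1.211..22..333
After op 6 (move_left): buffer="adrwrvpdwvpnhrvp" (len 16), cursors c1@6 c2@10 c3@15, authorship ..1.211..22..333
Authorship (.=original, N=cursor N): . . 1 . 2 1 1 . . 2 2 . . 3 3 3
Index 13: author = 3

Answer: cursor 3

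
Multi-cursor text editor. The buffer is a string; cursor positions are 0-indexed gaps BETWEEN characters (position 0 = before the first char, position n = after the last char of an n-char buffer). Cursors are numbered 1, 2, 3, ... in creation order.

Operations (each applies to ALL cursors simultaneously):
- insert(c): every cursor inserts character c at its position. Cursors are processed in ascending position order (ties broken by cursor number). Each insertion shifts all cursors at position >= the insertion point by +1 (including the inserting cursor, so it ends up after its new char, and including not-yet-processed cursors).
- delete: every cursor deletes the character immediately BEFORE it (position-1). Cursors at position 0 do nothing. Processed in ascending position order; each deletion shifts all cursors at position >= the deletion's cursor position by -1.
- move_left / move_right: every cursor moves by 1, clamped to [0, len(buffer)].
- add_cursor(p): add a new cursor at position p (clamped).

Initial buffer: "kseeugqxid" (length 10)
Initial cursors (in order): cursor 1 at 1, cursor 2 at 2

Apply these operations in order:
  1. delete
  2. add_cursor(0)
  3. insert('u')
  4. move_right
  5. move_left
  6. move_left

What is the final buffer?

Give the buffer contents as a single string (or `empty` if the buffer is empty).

After op 1 (delete): buffer="eeugqxid" (len 8), cursors c1@0 c2@0, authorship ........
After op 2 (add_cursor(0)): buffer="eeugqxid" (len 8), cursors c1@0 c2@0 c3@0, authorship ........
After op 3 (insert('u')): buffer="uuueeugqxid" (len 11), cursors c1@3 c2@3 c3@3, authorship 123........
After op 4 (move_right): buffer="uuueeugqxid" (len 11), cursors c1@4 c2@4 c3@4, authorship 123........
After op 5 (move_left): buffer="uuueeugqxid" (len 11), cursors c1@3 c2@3 c3@3, authorship 123........
After op 6 (move_left): buffer="uuueeugqxid" (len 11), cursors c1@2 c2@2 c3@2, authorship 123........

Answer: uuueeugqxid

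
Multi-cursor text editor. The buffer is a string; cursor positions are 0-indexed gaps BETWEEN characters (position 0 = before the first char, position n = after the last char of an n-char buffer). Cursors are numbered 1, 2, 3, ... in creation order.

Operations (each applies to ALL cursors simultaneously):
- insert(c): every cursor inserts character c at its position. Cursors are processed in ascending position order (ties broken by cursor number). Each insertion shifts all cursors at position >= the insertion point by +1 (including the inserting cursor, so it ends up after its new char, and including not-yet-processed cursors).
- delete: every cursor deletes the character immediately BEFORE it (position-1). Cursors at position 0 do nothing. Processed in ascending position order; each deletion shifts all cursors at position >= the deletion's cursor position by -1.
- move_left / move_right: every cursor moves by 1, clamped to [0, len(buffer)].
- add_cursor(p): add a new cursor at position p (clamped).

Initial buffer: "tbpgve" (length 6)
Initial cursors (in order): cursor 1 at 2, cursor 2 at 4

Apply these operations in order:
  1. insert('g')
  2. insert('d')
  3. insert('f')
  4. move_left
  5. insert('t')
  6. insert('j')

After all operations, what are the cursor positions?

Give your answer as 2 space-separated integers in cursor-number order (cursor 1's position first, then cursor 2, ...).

Answer: 6 13

Derivation:
After op 1 (insert('g')): buffer="tbgpggve" (len 8), cursors c1@3 c2@6, authorship ..1..2..
After op 2 (insert('d')): buffer="tbgdpggdve" (len 10), cursors c1@4 c2@8, authorship ..11..22..
After op 3 (insert('f')): buffer="tbgdfpggdfve" (len 12), cursors c1@5 c2@10, authorship ..111..222..
After op 4 (move_left): buffer="tbgdfpggdfve" (len 12), cursors c1@4 c2@9, authorship ..111..222..
After op 5 (insert('t')): buffer="tbgdtfpggdtfve" (len 14), cursors c1@5 c2@11, authorship ..1111..2222..
After op 6 (insert('j')): buffer="tbgdtjfpggdtjfve" (len 16), cursors c1@6 c2@13, authorship ..11111..22222..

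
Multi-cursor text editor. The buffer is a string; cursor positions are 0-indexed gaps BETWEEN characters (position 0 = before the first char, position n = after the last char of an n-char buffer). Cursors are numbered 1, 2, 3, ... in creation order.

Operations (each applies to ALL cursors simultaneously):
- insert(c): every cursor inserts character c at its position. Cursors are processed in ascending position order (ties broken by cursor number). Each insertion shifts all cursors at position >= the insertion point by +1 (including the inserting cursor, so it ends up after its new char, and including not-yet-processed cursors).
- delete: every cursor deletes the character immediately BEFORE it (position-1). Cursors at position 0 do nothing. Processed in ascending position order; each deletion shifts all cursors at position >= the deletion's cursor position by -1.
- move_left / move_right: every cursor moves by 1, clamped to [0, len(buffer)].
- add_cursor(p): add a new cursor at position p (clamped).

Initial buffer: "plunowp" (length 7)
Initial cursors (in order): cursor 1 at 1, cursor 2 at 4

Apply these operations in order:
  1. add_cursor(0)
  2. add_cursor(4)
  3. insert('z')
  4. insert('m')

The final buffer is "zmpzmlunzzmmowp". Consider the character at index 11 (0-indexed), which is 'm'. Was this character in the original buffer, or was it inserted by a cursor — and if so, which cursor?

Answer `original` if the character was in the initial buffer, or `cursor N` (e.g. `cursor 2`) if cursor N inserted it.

After op 1 (add_cursor(0)): buffer="plunowp" (len 7), cursors c3@0 c1@1 c2@4, authorship .......
After op 2 (add_cursor(4)): buffer="plunowp" (len 7), cursors c3@0 c1@1 c2@4 c4@4, authorship .......
After op 3 (insert('z')): buffer="zpzlunzzowp" (len 11), cursors c3@1 c1@3 c2@8 c4@8, authorship 3.1...24...
After op 4 (insert('m')): buffer="zmpzmlunzzmmowp" (len 15), cursors c3@2 c1@5 c2@12 c4@12, authorship 33.11...2424...
Authorship (.=original, N=cursor N): 3 3 . 1 1 . . . 2 4 2 4 . . .
Index 11: author = 4

Answer: cursor 4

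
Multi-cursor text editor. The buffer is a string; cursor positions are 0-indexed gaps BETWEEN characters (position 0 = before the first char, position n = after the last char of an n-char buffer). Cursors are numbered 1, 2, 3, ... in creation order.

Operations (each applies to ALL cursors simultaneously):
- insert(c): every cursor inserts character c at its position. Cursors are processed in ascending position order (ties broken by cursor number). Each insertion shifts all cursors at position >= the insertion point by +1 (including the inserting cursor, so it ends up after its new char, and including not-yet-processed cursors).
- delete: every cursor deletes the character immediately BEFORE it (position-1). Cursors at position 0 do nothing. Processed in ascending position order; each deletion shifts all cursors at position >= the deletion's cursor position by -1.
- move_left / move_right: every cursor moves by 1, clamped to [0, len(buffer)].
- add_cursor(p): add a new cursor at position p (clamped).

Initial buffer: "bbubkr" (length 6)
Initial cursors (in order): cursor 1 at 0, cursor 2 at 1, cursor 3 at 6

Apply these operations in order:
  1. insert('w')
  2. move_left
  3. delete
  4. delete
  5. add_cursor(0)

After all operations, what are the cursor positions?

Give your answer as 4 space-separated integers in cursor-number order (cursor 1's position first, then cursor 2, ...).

After op 1 (insert('w')): buffer="wbwbubkrw" (len 9), cursors c1@1 c2@3 c3@9, authorship 1.2.....3
After op 2 (move_left): buffer="wbwbubkrw" (len 9), cursors c1@0 c2@2 c3@8, authorship 1.2.....3
After op 3 (delete): buffer="wwbubkw" (len 7), cursors c1@0 c2@1 c3@6, authorship 12....3
After op 4 (delete): buffer="wbubw" (len 5), cursors c1@0 c2@0 c3@4, authorship 2...3
After op 5 (add_cursor(0)): buffer="wbubw" (len 5), cursors c1@0 c2@0 c4@0 c3@4, authorship 2...3

Answer: 0 0 4 0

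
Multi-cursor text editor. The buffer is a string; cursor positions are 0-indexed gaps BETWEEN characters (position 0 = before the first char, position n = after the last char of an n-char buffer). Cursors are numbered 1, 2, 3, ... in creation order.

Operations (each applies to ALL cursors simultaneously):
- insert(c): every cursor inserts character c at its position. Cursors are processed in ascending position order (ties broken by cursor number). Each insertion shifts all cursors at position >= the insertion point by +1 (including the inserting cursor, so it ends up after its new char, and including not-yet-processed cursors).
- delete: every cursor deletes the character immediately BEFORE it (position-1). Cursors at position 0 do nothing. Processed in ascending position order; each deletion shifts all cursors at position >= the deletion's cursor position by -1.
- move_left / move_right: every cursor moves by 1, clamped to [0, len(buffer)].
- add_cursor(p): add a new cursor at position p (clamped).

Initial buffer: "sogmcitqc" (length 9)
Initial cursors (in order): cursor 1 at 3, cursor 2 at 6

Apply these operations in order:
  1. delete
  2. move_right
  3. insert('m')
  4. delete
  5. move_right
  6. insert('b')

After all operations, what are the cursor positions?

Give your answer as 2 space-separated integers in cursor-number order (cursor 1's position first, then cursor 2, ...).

Answer: 5 8

Derivation:
After op 1 (delete): buffer="somctqc" (len 7), cursors c1@2 c2@4, authorship .......
After op 2 (move_right): buffer="somctqc" (len 7), cursors c1@3 c2@5, authorship .......
After op 3 (insert('m')): buffer="sommctmqc" (len 9), cursors c1@4 c2@7, authorship ...1..2..
After op 4 (delete): buffer="somctqc" (len 7), cursors c1@3 c2@5, authorship .......
After op 5 (move_right): buffer="somctqc" (len 7), cursors c1@4 c2@6, authorship .......
After op 6 (insert('b')): buffer="somcbtqbc" (len 9), cursors c1@5 c2@8, authorship ....1..2.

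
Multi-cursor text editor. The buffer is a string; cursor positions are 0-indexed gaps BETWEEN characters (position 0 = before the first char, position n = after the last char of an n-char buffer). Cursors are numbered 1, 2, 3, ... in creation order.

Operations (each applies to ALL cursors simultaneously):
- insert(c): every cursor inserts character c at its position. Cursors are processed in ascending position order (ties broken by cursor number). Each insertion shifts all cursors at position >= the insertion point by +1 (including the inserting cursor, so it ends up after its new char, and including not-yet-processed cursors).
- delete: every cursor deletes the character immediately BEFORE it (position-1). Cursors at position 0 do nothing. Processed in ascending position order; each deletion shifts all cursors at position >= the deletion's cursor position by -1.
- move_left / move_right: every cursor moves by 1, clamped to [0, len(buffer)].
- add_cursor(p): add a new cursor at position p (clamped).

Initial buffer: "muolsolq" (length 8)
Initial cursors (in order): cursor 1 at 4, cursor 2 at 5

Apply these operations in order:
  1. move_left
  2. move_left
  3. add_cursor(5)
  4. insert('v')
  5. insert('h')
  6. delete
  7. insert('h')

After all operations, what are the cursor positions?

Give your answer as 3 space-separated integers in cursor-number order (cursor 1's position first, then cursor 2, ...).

After op 1 (move_left): buffer="muolsolq" (len 8), cursors c1@3 c2@4, authorship ........
After op 2 (move_left): buffer="muolsolq" (len 8), cursors c1@2 c2@3, authorship ........
After op 3 (add_cursor(5)): buffer="muolsolq" (len 8), cursors c1@2 c2@3 c3@5, authorship ........
After op 4 (insert('v')): buffer="muvovlsvolq" (len 11), cursors c1@3 c2@5 c3@8, authorship ..1.2..3...
After op 5 (insert('h')): buffer="muvhovhlsvholq" (len 14), cursors c1@4 c2@7 c3@11, authorship ..11.22..33...
After op 6 (delete): buffer="muvovlsvolq" (len 11), cursors c1@3 c2@5 c3@8, authorship ..1.2..3...
After op 7 (insert('h')): buffer="muvhovhlsvholq" (len 14), cursors c1@4 c2@7 c3@11, authorship ..11.22..33...

Answer: 4 7 11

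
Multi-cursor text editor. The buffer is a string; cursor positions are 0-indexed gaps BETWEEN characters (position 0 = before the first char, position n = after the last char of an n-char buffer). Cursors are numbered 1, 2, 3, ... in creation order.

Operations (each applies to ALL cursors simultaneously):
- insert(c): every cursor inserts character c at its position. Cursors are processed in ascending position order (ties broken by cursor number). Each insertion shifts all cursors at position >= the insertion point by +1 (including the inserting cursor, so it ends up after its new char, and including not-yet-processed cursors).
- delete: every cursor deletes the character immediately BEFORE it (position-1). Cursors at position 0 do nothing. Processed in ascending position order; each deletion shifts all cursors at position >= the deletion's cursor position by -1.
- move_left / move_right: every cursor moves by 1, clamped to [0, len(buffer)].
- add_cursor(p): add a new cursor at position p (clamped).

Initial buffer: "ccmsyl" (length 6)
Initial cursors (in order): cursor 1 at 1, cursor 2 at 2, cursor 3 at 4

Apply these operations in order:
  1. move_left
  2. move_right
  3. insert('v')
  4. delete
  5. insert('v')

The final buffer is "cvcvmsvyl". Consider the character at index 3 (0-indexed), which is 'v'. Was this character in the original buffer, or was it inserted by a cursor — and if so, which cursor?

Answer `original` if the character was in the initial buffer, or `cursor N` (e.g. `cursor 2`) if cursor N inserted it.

After op 1 (move_left): buffer="ccmsyl" (len 6), cursors c1@0 c2@1 c3@3, authorship ......
After op 2 (move_right): buffer="ccmsyl" (len 6), cursors c1@1 c2@2 c3@4, authorship ......
After op 3 (insert('v')): buffer="cvcvmsvyl" (len 9), cursors c1@2 c2@4 c3@7, authorship .1.2..3..
After op 4 (delete): buffer="ccmsyl" (len 6), cursors c1@1 c2@2 c3@4, authorship ......
After op 5 (insert('v')): buffer="cvcvmsvyl" (len 9), cursors c1@2 c2@4 c3@7, authorship .1.2..3..
Authorship (.=original, N=cursor N): . 1 . 2 . . 3 . .
Index 3: author = 2

Answer: cursor 2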